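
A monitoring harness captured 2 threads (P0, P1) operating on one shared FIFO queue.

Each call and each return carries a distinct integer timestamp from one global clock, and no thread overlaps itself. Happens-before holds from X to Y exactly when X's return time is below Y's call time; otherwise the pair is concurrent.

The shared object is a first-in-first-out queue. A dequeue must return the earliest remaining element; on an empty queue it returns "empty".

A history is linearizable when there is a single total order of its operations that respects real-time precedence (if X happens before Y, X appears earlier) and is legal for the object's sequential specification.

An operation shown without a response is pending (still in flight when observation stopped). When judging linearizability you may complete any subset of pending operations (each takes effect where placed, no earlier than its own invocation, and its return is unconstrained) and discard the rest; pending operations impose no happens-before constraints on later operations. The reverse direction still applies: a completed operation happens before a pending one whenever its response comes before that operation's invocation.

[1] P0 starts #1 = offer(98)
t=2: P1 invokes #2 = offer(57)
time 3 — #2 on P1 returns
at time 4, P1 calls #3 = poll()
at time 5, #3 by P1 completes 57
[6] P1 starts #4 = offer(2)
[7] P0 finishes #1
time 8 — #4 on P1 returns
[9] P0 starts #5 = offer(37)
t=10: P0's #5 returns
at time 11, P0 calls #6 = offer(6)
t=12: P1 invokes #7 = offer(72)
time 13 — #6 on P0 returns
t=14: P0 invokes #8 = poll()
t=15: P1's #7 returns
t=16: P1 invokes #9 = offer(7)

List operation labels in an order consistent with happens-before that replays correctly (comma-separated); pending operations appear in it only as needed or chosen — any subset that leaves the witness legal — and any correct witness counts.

1. #2 offer(57), leaving queue <57>
2. #1 offer(98), leaving queue <57,98>
3. #3 poll() → 57, leaving queue <98>
4. #4 offer(2), leaving queue <98,2>
5. #5 offer(37), leaving queue <98,2,37>
6. #6 offer(6), leaving queue <98,2,37,6>
7. #7 offer(72), leaving queue <98,2,37,6,72>

#2, #1, #3, #4, #5, #6, #7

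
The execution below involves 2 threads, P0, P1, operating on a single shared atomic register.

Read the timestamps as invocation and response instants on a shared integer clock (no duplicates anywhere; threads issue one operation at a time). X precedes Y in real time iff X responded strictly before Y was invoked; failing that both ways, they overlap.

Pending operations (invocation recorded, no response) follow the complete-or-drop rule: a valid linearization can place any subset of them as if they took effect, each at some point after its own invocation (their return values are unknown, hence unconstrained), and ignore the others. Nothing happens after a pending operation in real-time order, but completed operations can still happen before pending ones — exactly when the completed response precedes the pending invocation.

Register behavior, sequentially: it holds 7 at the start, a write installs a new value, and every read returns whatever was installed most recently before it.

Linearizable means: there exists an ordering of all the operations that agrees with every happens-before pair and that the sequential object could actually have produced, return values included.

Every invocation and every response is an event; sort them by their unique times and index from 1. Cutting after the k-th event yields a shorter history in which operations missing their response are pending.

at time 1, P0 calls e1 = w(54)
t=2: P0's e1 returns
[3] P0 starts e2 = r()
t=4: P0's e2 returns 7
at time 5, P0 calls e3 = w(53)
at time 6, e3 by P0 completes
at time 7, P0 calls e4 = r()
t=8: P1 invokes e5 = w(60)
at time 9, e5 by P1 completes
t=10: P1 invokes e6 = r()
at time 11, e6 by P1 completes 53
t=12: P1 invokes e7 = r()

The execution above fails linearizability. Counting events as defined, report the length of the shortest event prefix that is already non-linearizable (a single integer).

a valid linearization of events 1..3 exists, for instance e1:
after step 1 (e1 w(54)): value 54
event 4 — e2's response, time 4 — after it, nothing linearizes
for example e1, e2 fails at step 2: e2 r() → 7 is not legal there

4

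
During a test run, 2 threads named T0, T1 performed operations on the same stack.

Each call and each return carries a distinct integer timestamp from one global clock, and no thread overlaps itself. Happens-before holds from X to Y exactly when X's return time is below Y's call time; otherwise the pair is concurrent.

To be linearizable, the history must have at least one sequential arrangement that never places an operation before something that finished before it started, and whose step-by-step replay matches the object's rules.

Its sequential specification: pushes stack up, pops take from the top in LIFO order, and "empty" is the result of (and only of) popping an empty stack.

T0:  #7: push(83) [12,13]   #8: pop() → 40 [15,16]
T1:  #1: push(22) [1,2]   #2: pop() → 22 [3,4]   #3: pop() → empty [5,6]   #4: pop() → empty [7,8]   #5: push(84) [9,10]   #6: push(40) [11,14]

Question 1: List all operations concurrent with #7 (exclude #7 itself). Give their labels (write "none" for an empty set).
Answer: #6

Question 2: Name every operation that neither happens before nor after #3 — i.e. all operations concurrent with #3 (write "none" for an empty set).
Answer: none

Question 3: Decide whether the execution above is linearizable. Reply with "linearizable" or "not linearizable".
one valid linearization: #1, #2, #3, #4, #5, #7, #6, #8
1. #1 push(22), leaving stack <22>
2. #2 pop() → 22, leaving stack <>
3. #3 pop() → empty, leaving stack <>
4. #4 pop() → empty, leaving stack <>
5. #5 push(84), leaving stack <84>
6. #7 push(83), leaving stack <84,83>
7. #6 push(40), leaving stack <84,83,40>
8. #8 pop() → 40, leaving stack <84,83>

linearizable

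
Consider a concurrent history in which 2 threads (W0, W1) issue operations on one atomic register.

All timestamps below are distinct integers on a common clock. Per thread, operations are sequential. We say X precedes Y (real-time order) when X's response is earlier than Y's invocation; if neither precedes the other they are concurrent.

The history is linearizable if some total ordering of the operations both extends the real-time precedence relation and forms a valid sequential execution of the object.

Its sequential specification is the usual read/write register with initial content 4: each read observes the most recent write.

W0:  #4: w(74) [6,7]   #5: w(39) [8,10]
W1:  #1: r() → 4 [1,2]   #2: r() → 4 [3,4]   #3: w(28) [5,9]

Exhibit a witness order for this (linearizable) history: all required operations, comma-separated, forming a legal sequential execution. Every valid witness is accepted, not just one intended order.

#1, #2, #3, #4, #5

1. #1 r() → 4, leaving value 4
2. #2 r() → 4, leaving value 4
3. #3 w(28), leaving value 28
4. #4 w(74), leaving value 74
5. #5 w(39), leaving value 39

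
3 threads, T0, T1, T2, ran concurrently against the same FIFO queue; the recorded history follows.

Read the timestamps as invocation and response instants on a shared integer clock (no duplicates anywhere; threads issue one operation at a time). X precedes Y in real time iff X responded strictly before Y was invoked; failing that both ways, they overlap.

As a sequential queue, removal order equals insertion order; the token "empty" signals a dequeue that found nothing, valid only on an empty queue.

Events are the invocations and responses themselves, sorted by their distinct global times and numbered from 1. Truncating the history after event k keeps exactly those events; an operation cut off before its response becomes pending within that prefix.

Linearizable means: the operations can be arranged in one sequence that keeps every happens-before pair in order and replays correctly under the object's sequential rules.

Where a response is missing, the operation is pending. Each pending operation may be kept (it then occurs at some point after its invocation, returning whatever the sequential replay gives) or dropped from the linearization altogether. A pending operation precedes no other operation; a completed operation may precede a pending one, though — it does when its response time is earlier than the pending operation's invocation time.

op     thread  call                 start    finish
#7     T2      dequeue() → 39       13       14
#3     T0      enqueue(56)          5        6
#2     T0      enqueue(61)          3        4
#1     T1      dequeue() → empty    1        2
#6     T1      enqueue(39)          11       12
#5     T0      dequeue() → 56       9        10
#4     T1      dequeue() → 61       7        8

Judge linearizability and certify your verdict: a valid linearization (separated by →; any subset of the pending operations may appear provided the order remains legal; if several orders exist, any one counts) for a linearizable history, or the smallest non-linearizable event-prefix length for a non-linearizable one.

linearizable — witness: #1 → #2 → #3 → #4 → #5 → #6 → #7

step 1: #1 dequeue() → empty — queue <>
step 2: #2 enqueue(61) — queue <61>
step 3: #3 enqueue(56) — queue <61,56>
step 4: #4 dequeue() → 61 — queue <56>
step 5: #5 dequeue() → 56 — queue <>
step 6: #6 enqueue(39) — queue <39>
step 7: #7 dequeue() → 39 — queue <>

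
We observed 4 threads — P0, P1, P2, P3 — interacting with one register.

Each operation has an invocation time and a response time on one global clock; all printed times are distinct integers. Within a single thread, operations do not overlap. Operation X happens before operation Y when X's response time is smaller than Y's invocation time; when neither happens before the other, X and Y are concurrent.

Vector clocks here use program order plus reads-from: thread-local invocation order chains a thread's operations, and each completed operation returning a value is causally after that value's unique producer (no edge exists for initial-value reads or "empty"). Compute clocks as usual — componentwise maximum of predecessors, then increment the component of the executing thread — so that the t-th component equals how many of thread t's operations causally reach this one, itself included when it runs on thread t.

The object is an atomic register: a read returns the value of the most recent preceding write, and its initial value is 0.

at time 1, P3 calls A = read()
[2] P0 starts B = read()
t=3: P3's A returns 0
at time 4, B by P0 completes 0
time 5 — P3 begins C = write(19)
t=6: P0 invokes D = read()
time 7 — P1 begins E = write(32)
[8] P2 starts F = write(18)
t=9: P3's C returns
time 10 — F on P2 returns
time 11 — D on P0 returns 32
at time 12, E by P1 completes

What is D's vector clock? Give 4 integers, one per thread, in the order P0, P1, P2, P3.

A, invoked 1, has no incoming edges; only P3's bump applies → (0, 0, 0, 1)
F, invoked 8, has no incoming edges; only P2's bump applies → (0, 0, 1, 0)
E, invoked 7, has no incoming edges; only P1's bump applies → (0, 1, 0, 0)
B, invoked 2, has no incoming edges; only P0's bump applies → (1, 0, 0, 0)
C (invocation 5): componentwise max over VC(A)=(0, 0, 0, 1), +1 at P3, giving (0, 0, 0, 2)
D (invocation 6): componentwise max over VC(B)=(1, 0, 0, 0), VC(E)=(0, 1, 0, 0), +1 at P0, giving (2, 1, 0, 0)
target: VC(D) = (2, 1, 0, 0)

(2, 1, 0, 0)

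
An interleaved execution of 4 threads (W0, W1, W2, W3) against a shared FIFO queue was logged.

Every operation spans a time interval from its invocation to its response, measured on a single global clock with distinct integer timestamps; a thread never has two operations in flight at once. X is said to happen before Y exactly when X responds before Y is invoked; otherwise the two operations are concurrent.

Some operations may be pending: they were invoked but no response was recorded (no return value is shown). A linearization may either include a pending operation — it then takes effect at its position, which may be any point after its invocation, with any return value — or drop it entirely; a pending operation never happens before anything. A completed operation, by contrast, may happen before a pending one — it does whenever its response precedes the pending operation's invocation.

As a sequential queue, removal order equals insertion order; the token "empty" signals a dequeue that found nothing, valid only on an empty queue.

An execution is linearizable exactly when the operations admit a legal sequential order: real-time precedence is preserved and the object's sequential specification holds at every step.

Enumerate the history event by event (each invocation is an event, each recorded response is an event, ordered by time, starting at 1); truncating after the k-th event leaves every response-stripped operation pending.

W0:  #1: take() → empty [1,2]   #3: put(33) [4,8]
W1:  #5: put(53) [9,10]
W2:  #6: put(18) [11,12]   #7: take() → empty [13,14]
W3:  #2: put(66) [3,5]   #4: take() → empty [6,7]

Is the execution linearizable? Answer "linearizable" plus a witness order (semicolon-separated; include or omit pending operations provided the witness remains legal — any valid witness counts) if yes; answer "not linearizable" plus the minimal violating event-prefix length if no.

through event 6 a valid linearization exists; event 7 (#4 responding at time 7) ends that
the sole real-time-consistent order of 3 completed operations fails the FIFO queue replay
include/drop combinations of the 1 pending operation (#3) were all tried; none helps
e.g. #1, #2, #4 (pending dropped): illegal at step 3, since #4 take() → empty cannot apply there

not linearizable — minimal violating prefix: 7 events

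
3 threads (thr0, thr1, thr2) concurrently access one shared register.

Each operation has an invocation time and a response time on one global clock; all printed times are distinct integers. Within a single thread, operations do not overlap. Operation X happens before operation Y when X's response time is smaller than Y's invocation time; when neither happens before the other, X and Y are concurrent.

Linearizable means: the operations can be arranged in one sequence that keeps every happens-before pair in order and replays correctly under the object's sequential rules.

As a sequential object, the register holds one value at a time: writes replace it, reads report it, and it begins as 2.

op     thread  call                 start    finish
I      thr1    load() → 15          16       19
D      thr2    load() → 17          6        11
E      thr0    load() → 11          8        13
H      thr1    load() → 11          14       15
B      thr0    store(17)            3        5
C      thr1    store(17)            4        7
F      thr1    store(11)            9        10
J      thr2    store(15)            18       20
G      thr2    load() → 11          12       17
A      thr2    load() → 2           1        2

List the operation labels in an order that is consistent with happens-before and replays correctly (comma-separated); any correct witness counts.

A, B, C, D, F, E, G, H, J, I

1. A load() → 2, leaving value 2
2. B store(17), leaving value 17
3. C store(17), leaving value 17
4. D load() → 17, leaving value 17
5. F store(11), leaving value 11
6. E load() → 11, leaving value 11
7. G load() → 11, leaving value 11
8. H load() → 11, leaving value 11
9. J store(15), leaving value 15
10. I load() → 15, leaving value 15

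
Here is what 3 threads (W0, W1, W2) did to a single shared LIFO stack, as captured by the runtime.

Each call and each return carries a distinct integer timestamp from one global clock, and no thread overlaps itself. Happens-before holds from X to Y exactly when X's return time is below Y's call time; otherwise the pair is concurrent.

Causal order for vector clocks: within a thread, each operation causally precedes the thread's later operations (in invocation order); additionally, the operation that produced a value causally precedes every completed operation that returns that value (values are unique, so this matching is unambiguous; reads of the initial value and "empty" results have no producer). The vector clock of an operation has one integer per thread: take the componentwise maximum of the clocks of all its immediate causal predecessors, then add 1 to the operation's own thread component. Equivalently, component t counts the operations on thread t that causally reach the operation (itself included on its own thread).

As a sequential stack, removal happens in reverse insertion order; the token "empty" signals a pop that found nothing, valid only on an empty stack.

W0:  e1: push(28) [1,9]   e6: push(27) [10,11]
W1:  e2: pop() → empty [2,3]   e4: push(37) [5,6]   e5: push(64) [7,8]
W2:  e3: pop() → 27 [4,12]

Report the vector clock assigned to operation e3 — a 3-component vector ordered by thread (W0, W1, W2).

(2, 0, 1)

root op e2, invoked 2: fresh clock plus W1's own tick → (0, 1, 0)
root op e1, invoked 1: fresh clock plus W0's own tick → (1, 0, 0)
invoked at 5, e4 merges VC(e2)=(0, 1, 0) and bumps W1's slot → (0, 2, 0)
invoked at 10, e6 merges VC(e1)=(1, 0, 0) and bumps W0's slot → (2, 0, 0)
invoked at 7, e5 merges VC(e4)=(0, 2, 0) and bumps W1's slot → (0, 3, 0)
invoked at 4, e3 merges VC(e6)=(2, 0, 0) and bumps W2's slot → (2, 0, 1)
target: VC(e3) = (2, 0, 1)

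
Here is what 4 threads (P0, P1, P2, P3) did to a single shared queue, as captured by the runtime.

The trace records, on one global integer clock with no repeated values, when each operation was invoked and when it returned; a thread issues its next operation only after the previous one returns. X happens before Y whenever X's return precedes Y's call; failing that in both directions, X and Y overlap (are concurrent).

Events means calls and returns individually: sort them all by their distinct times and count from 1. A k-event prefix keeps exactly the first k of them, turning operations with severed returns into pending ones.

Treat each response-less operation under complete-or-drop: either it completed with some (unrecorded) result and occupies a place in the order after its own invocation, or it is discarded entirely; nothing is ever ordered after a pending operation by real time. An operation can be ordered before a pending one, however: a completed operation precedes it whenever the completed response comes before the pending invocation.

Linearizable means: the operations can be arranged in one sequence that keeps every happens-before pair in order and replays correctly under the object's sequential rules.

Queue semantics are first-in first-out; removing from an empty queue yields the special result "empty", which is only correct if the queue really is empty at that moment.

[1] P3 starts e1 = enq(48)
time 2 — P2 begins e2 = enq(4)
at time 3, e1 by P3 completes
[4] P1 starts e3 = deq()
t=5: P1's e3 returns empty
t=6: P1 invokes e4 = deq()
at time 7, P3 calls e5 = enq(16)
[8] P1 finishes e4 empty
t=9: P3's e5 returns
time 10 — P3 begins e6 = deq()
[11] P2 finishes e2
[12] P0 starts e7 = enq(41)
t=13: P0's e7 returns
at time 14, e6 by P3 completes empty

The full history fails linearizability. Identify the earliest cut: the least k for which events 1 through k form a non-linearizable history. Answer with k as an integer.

5

events 1..4 are linearizable, e.g. via e1:
1. e1 enq(48), leaving queue <48>
event 5 — e3's response, time 5 — after it, nothing linearizes
every completion of the 1 pending operation (e2) was checked; none linearizes
one such order, e1, e3 (pending dropped), breaks at step 2 where e3 deq() → empty is illegal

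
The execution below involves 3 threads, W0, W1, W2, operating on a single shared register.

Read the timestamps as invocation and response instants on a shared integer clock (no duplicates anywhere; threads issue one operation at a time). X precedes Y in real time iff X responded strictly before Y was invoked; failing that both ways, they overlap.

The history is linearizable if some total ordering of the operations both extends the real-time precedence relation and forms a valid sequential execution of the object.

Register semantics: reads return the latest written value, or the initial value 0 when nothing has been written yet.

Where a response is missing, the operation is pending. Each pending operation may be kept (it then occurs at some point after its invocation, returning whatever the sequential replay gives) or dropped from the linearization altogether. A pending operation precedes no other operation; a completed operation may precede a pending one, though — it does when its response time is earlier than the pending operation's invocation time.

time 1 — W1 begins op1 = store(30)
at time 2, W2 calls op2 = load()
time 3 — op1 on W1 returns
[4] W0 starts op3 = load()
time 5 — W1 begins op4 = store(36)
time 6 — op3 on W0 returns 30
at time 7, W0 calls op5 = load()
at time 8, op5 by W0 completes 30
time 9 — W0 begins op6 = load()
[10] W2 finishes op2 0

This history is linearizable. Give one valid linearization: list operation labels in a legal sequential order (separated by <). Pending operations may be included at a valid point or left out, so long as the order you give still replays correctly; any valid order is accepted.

op2 < op1 < op3 < op5

after step 1 (op2 load() → 0): value 0
after step 2 (op1 store(30)): value 30
after step 3 (op3 load() → 30): value 30
after step 4 (op5 load() → 30): value 30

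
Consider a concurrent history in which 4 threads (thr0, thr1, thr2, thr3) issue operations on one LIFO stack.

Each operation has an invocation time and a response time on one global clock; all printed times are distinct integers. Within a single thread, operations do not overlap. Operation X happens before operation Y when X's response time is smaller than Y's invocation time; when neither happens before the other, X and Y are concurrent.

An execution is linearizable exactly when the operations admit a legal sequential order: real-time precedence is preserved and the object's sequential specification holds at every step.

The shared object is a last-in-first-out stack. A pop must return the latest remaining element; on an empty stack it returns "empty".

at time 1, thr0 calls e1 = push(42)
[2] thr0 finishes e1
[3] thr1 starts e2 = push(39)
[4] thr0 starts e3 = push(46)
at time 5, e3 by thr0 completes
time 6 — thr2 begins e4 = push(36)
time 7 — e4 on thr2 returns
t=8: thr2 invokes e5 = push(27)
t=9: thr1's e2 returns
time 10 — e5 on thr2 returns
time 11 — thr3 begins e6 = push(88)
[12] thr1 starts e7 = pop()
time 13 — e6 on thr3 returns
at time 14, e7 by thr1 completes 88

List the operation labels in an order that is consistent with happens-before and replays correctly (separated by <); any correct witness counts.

1. e1 push(42), leaving stack <42>
2. e2 push(39), leaving stack <42,39>
3. e3 push(46), leaving stack <42,39,46>
4. e4 push(36), leaving stack <42,39,46,36>
5. e5 push(27), leaving stack <42,39,46,36,27>
6. e6 push(88), leaving stack <42,39,46,36,27,88>
7. e7 pop() → 88, leaving stack <42,39,46,36,27>

e1 < e2 < e3 < e4 < e5 < e6 < e7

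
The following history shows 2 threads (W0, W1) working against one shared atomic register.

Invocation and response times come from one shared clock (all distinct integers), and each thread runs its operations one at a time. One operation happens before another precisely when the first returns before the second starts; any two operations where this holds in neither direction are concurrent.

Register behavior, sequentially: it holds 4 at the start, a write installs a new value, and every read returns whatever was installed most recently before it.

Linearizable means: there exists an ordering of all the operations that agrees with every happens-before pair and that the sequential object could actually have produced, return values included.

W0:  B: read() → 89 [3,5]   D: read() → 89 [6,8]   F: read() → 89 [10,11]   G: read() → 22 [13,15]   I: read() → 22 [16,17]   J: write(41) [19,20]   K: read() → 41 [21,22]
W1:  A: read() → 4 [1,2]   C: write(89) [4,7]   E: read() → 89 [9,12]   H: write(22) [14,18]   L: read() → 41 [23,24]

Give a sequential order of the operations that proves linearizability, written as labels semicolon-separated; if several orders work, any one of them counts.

A; C; B; D; E; F; H; G; I; J; K; L

after step 1 (A read() → 4): value 4
after step 2 (C write(89)): value 89
after step 3 (B read() → 89): value 89
after step 4 (D read() → 89): value 89
after step 5 (E read() → 89): value 89
after step 6 (F read() → 89): value 89
after step 7 (H write(22)): value 22
after step 8 (G read() → 22): value 22
after step 9 (I read() → 22): value 22
after step 10 (J write(41)): value 41
after step 11 (K read() → 41): value 41
after step 12 (L read() → 41): value 41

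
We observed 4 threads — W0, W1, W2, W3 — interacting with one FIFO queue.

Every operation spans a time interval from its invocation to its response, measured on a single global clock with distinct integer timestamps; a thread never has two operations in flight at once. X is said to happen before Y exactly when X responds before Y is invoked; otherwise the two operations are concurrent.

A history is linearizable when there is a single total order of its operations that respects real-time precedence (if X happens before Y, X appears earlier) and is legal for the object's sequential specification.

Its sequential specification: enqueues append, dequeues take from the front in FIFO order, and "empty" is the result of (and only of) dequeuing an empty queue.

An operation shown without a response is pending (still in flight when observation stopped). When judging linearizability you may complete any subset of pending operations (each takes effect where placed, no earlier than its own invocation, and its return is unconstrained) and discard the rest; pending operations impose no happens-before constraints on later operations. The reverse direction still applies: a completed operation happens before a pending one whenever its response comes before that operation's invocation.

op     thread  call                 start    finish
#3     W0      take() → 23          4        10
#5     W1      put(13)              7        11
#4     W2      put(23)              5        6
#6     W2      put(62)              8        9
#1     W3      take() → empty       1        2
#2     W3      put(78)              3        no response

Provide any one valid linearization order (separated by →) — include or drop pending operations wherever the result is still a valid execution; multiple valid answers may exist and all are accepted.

1. #1 take() → empty, leaving queue <>
2. #4 put(23), leaving queue <23>
3. #2 put(78) (pending, included), leaving queue <23,78>
4. #3 take() → 23, leaving queue <78>
5. #5 put(13), leaving queue <78,13>
6. #6 put(62), leaving queue <78,13,62>

#1 → #4 → #2 → #3 → #5 → #6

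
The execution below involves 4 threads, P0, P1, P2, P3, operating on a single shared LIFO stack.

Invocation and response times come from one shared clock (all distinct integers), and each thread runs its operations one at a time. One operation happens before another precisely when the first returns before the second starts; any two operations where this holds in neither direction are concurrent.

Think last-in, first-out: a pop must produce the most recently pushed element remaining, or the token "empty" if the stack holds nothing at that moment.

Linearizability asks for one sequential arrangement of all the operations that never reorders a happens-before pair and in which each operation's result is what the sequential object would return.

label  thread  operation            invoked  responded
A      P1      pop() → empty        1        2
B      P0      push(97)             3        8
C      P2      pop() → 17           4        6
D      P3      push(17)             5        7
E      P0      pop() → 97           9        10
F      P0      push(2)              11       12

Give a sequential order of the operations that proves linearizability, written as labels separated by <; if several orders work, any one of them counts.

A < B < D < C < E < F

after step 1 (A pop() → empty): stack <>
after step 2 (B push(97)): stack <97>
after step 3 (D push(17)): stack <97,17>
after step 4 (C pop() → 17): stack <97>
after step 5 (E pop() → 97): stack <>
after step 6 (F push(2)): stack <2>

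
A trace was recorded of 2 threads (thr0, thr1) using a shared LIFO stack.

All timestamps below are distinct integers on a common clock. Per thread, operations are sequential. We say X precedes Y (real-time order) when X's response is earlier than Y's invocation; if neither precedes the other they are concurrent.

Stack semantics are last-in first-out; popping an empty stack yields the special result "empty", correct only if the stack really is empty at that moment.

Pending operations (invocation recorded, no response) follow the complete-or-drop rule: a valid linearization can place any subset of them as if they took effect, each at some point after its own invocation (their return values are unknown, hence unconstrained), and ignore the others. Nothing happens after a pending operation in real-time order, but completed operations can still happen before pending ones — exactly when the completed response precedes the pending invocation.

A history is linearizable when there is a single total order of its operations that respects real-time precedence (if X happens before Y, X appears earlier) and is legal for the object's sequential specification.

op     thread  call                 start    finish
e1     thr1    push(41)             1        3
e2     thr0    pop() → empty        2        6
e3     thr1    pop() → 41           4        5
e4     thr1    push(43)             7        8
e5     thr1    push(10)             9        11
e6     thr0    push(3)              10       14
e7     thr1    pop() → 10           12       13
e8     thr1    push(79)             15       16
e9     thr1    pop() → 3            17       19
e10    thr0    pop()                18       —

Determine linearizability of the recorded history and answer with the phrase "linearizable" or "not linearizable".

one valid linearization: e1, e3, e2, e4, e5, e7, e6, e8, e10, e9
1. e1 push(41), leaving stack <41>
2. e3 pop() → 41, leaving stack <>
3. e2 pop() → empty, leaving stack <>
4. e4 push(43), leaving stack <43>
5. e5 push(10), leaving stack <43,10>
6. e7 pop() → 10, leaving stack <43>
7. e6 push(3), leaving stack <43,3>
8. e8 push(79), leaving stack <43,3,79>
9. e10 pop() (pending, included), leaving stack <43,3>
10. e9 pop() → 3, leaving stack <43>

linearizable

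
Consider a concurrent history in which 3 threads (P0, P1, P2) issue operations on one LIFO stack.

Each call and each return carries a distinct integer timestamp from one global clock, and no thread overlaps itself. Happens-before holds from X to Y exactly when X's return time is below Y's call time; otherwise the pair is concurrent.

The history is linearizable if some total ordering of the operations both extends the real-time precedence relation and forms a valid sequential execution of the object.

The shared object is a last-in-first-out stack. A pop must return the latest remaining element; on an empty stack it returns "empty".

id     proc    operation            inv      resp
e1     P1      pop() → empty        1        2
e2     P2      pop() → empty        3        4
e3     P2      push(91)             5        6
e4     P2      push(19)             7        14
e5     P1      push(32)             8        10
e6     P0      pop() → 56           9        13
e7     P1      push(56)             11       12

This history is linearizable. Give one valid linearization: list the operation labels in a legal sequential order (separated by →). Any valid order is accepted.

1. e1 pop() → empty, leaving stack <>
2. e2 pop() → empty, leaving stack <>
3. e3 push(91), leaving stack <91>
4. e4 push(19), leaving stack <91,19>
5. e5 push(32), leaving stack <91,19,32>
6. e7 push(56), leaving stack <91,19,32,56>
7. e6 pop() → 56, leaving stack <91,19,32>

e1 → e2 → e3 → e4 → e5 → e7 → e6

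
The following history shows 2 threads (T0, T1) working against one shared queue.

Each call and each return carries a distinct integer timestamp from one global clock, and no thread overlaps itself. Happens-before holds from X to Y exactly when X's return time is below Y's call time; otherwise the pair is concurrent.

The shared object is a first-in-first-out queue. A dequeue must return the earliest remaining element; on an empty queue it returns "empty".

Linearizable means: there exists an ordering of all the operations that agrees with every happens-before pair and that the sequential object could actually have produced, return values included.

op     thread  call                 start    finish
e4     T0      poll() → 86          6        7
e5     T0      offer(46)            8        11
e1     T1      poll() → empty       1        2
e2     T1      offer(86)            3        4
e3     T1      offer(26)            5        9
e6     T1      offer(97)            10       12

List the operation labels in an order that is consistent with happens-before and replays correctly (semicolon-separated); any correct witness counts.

e1; e2; e3; e4; e5; e6

after step 1 (e1 poll() → empty): queue <>
after step 2 (e2 offer(86)): queue <86>
after step 3 (e3 offer(26)): queue <86,26>
after step 4 (e4 poll() → 86): queue <26>
after step 5 (e5 offer(46)): queue <26,46>
after step 6 (e6 offer(97)): queue <26,46,97>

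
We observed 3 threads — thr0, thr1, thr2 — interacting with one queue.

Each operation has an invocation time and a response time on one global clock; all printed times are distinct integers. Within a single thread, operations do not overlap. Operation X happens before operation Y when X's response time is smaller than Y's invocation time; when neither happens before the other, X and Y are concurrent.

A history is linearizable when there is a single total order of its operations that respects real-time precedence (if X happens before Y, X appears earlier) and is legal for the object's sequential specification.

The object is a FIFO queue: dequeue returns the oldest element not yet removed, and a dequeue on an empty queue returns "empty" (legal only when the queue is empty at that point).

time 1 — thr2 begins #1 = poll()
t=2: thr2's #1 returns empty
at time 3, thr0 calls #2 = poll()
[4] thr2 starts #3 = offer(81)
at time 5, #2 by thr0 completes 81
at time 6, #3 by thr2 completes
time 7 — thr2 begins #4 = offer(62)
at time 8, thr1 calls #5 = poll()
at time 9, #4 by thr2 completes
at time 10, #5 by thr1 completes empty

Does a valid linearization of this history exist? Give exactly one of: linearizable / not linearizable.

a witness: #1, #3, #2, #5, #4
1. #1 poll() → empty, leaving queue <>
2. #3 offer(81), leaving queue <81>
3. #2 poll() → 81, leaving queue <>
4. #5 poll() → empty, leaving queue <>
5. #4 offer(62), leaving queue <62>

linearizable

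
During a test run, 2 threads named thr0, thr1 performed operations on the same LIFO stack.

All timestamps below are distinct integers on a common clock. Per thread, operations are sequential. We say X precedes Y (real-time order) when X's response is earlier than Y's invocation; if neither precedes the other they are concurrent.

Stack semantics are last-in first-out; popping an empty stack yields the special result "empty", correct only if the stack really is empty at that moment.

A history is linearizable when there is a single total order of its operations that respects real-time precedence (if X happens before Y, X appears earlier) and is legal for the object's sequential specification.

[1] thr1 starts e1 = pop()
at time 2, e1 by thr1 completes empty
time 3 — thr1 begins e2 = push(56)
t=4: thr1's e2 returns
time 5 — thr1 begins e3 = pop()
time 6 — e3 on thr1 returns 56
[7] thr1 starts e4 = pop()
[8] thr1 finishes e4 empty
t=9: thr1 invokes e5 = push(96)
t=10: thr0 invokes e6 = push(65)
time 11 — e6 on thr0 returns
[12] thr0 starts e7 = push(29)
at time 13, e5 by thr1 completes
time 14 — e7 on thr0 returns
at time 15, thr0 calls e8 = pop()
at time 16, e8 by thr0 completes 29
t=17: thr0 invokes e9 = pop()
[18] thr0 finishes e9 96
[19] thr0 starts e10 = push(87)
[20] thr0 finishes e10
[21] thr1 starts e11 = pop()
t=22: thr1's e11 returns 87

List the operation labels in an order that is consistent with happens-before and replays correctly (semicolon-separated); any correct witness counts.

e1; e2; e3; e4; e6; e5; e7; e8; e9; e10; e11

after step 1 (e1 pop() → empty): stack <>
after step 2 (e2 push(56)): stack <56>
after step 3 (e3 pop() → 56): stack <>
after step 4 (e4 pop() → empty): stack <>
after step 5 (e6 push(65)): stack <65>
after step 6 (e5 push(96)): stack <65,96>
after step 7 (e7 push(29)): stack <65,96,29>
after step 8 (e8 pop() → 29): stack <65,96>
after step 9 (e9 pop() → 96): stack <65>
after step 10 (e10 push(87)): stack <65,87>
after step 11 (e11 pop() → 87): stack <65>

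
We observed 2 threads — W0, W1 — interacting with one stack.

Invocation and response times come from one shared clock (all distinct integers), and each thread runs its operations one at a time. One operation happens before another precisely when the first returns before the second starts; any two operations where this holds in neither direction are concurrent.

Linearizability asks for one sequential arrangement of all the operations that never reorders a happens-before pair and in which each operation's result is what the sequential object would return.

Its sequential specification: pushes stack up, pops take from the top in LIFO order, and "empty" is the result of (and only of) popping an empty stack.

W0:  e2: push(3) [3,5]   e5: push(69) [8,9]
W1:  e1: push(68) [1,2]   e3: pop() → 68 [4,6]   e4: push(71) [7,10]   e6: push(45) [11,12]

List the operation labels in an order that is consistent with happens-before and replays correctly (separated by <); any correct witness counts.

step 1: e1 push(68) — stack <68>
step 2: e3 pop() → 68 — stack <>
step 3: e2 push(3) — stack <3>
step 4: e4 push(71) — stack <3,71>
step 5: e5 push(69) — stack <3,71,69>
step 6: e6 push(45) — stack <3,71,69,45>

e1 < e3 < e2 < e4 < e5 < e6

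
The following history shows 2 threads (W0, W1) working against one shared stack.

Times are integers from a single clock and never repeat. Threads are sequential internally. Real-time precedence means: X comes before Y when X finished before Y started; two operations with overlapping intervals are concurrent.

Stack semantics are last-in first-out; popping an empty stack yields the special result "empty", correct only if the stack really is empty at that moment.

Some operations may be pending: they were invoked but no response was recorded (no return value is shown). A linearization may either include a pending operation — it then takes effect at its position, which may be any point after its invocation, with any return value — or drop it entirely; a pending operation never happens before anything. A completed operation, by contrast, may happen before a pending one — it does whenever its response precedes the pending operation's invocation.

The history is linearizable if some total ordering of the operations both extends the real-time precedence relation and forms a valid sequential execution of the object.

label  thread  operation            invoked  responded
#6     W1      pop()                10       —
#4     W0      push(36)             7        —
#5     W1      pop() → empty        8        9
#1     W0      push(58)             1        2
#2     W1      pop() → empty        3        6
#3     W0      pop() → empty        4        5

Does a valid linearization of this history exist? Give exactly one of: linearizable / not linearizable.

not linearizable

the violation lands at event 6, #2's response at time 6: events 1..5 linearize, events 1..6 do not
2 orders of the 3 completed stack ops respect real time; none is legal
take #1, #2, #3: step 2 already fails, because #2 pop() → empty cannot occur there
take #1, #3, #2: step 2 already fails, because #3 pop() → empty cannot occur there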